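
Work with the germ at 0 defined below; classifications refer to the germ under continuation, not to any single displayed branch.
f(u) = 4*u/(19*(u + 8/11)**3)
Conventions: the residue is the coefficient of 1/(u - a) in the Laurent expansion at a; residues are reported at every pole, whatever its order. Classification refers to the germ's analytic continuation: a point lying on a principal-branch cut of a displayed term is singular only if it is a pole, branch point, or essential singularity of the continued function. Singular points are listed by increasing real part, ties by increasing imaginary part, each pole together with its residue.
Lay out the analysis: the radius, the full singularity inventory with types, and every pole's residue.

Denominator factor (u + 8/11)^3: pole of order 3 at -8/11, modulus 8/11.
The radius of convergence is the smallest modulus among the singular points: 8/11.
At the order-3 pole -8/11 set g(u) = (u - (-8/11))^3*f(u) = 4*u/19.
Order-3 pole: residue = g''(a)/2; g''(-8/11) = 0, so the residue is 0.

Radius of convergence at 0: 8/11.
At -8/11: a pole of order 3; residue 0.


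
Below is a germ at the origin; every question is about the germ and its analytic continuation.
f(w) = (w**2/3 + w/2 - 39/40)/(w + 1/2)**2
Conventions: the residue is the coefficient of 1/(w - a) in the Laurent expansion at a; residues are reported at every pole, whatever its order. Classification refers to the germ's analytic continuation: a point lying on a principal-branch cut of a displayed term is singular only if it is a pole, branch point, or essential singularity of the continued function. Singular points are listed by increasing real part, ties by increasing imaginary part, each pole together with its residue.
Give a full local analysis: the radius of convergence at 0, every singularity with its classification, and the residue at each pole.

Denominator factor (w + 1/2)^2: pole of order 2 at -1/2, modulus 1/2.
The radius of convergence is the smallest modulus among the singular points: 1/2.
At the order-2 pole -1/2 set g(w) = (w - (-1/2))^2*f(w) = w**2/3 + w/2 - 39/40.
Order-2 pole: residue = g'(a); g'(-1/2) = 1/6, so the residue is 1/6.

Radius of convergence at 0: 1/2.
At -1/2: a pole of order 2; residue 1/6.


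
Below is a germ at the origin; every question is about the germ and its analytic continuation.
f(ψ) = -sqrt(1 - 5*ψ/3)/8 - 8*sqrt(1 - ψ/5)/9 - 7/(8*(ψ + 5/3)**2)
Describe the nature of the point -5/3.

The point is a pole of order 2.

The denominator factor ψ + 5/3 vanishes at -5/3 and appears to the power 2; the numerator there equals -7/8, nonzero, and no other factor vanishes.
The branch terms are analytic at this point.
Hence a pole whose order is the multiplicity, 2.


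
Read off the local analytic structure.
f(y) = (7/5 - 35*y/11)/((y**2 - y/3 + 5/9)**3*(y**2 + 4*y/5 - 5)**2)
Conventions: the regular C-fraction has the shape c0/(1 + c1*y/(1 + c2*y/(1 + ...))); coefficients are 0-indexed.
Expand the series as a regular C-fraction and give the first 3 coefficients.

Taylor coefficients (expand at 0): a_0 = 5103/15625, a_1 = -214326/4296875, a_2 = -245770686/107421875.
c0 = a_0 = 5103/15625. Peel one level at a time: if S = 1 + c*y/S' with S'(0) = 1, then c is the y-coefficient of S and S' = c*y/(S - 1).
S_1 = c0/f = 1 + (42/275)*y + (531546/75625)*y^2 + ...; c1 = 42/275.
S_2 = c1*y/(S_1 - 1) = 1 + (-88591/1925)*y + ...; c2 = -88591/1925.

The regular C-fraction coefficients are [5103/15625, 42/275, -88591/1925].


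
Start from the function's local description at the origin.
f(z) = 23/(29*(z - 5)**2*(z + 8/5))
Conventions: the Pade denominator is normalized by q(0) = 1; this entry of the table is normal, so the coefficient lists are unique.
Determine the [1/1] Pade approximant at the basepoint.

The Pade approximant has numerator coefficients [23/1160, 161/8700]; denominator coefficients [1, 139/120].

Taylor coefficients needed (expand at 0): a_0 = 23/1160, a_1 = -207/46400, a_2 = 9591/1856000.
Write the denominator as Q(z) = 1 + q1*z. Requiring Q*f - P = O(z^3) with deg P <= 1 kills the coefficients of z^2..z^2 in Q*f:
  z^2: a_2 + q1*a_1 = 0, i.e. 9591/1856000 + (-207/46400)*q1 = 0.
Solving this linear system: q1 = 139/120.
The numerator is Q*f truncated at degree 1: P0 = a_0 = 23/1160; P1 = a_1 + q1*a_0 = 161/8700.


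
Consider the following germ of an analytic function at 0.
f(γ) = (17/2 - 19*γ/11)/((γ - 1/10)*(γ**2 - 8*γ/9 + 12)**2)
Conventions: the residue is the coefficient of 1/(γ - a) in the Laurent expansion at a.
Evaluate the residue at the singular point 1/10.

The residue is 74196000/1266225851.

At the order-1 pole 1/10 set g(γ) = (γ - (1/10))*f(γ) = (17/2 - 19*γ/11)/(γ**2 - 8*γ/9 + 12)**2.
Simple pole: residue = g(a) at a = 1/10, which is 74196000/1266225851.


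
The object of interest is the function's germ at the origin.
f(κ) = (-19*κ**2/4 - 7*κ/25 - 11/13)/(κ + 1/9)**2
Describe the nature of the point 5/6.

Denominator factors: κ + 1/9 = 17/18 at κ = 5/6 — none vanishes.
So the germ continues analytically to 5/6.

The point is a regular point.


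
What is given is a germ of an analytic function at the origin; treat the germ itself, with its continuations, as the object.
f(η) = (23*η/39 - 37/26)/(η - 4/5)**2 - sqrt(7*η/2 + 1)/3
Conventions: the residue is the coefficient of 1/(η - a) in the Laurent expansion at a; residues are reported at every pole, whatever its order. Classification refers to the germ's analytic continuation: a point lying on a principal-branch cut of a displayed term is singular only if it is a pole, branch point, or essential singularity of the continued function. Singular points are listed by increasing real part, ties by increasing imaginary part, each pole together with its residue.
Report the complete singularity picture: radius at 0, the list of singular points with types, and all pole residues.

Denominator factor (η - 4/5)^2: pole of order 2 at 4/5, modulus 4/5.
Branch term (-1/3)*sqrt(1 - η/(-2/7)): its argument vanishes at η = -2/7, a square-root branch point, modulus 2/7.
The radius of convergence is the smallest modulus among the singular points: 2/7.
The branch term is analytic at 4/5 and contributes nothing to the residue; only the rational part matters.
At the order-2 pole 4/5 set g(η) = (η - (4/5))^2*(rational part) = 23*η/39 - 37/26.
Order-2 pole: residue = g'(a); g'(4/5) = 23/39, so the residue is 23/39.
List the singular points by increasing real part (a conjugate pair: the negative imaginary part first).

Radius of convergence at 0: 2/7.
At -2/7: an algebraic (square-root) branch point.
At 4/5: a pole of order 2; residue 23/39.


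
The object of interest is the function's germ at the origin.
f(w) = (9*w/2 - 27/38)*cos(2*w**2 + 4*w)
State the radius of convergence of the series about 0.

The radius of convergence is infinite.

The factor cos(2*w**2 + 4*w) is entire and contributes no finite singular point.
The polynomial part has no poles.
No finite singular points: the Taylor series at 0 converges everywhere.


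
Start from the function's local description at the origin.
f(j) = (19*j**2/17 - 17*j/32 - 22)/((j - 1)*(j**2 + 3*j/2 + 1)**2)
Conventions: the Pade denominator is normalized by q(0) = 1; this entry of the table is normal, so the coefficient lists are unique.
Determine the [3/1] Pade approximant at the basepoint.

The Pade approximant has numerator coefficients [22, -126221723/2423456, 3103956943/41198752, -9498825409/164795008]; denominator coefficients [1, -29655/75733].

Taylor coefficients needed (expand at 0): a_0 = 22, a_1 = -1391/32, a_2 = 15863/272, a_3 = -75733/2176, a_4 = -29655/2176.
Write the denominator as Q(j) = 1 + q1*j. Requiring Q*f - P = O(j^5) with deg P <= 3 kills the coefficients of j^4..j^4 in Q*f:
  j^4: a_4 + q1*a_3 = 0, i.e. -29655/2176 + (-75733/2176)*q1 = 0.
Solving this linear system: q1 = -29655/75733.
The numerator is Q*f truncated at degree 3: P0 = a_0 = 22; P1 = a_1 + q1*a_0 = -126221723/2423456; P2 = a_2 + q1*a_1 = 3103956943/41198752; P3 = a_3 + q1*a_2 = -9498825409/164795008.


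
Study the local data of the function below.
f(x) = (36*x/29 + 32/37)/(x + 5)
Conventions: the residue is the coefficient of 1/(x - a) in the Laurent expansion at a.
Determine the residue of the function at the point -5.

The residue is -5732/1073.

At the order-1 pole -5 set g(x) = (x - (-5))*f(x) = 36*x/29 + 32/37.
Simple pole: residue = g(a) at a = -5, which is -5732/1073.


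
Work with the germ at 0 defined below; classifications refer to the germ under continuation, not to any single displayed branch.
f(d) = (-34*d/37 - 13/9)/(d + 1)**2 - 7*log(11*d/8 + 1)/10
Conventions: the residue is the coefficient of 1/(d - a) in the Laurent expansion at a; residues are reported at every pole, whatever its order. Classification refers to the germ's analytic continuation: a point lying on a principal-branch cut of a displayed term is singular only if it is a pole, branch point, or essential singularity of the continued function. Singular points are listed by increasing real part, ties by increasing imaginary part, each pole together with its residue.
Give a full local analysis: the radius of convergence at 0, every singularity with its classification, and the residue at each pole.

Radius of convergence at 0: 8/11.
At -1: a pole of order 2; residue -34/37.
At -8/11: a logarithmic branch point.

Denominator factor (d + 1)^2: pole of order 2 at -1, modulus 1.
Branch term (-7/10)*log(1 - d/(-8/11)): its argument vanishes at d = -8/11, a logarithmic branch point, modulus 8/11.
The radius of convergence is the smallest modulus among the singular points: 8/11.
The branch term is analytic at -1 and contributes nothing to the residue; only the rational part matters.
At the order-2 pole -1 set g(d) = (d - (-1))^2*(rational part) = -34*d/37 - 13/9.
Order-2 pole: residue = g'(a); g'(-1) = -34/37, so the residue is -34/37.
List the singular points by increasing real part (a conjugate pair: the negative imaginary part first).


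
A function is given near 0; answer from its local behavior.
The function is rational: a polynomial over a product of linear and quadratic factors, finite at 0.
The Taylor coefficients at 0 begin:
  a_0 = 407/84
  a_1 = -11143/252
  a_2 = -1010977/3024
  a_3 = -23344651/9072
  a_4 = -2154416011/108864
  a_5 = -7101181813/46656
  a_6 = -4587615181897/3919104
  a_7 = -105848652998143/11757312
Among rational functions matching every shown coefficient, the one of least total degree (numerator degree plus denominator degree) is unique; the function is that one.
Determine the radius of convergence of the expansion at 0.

No rational of total degree below 4 reproduces all 8 coefficients; solving the [2/2] Pade equations on them gives f(α) = (17*α**2/2 + 29*α - 37/21)/(α**2 + 8*α/3 - 4/11), whose expansion matches every shown term.
Denominator factor (α**2 + 8*α/3 - 4/11): discriminant 848/99, real irrational roots -4/3 + (2/33)*sqrt(583) and -4/3 - (2/33)*sqrt(583); poles of order 1, moduli -4/3 + (2/33)*sqrt(583) and 4/3 + (2/33)*sqrt(583).
The radius of convergence is the smallest modulus among the singular points: -4/3 + (2/33)*sqrt(583).

The radius of convergence is -4/3 + (2/33)*sqrt(583).


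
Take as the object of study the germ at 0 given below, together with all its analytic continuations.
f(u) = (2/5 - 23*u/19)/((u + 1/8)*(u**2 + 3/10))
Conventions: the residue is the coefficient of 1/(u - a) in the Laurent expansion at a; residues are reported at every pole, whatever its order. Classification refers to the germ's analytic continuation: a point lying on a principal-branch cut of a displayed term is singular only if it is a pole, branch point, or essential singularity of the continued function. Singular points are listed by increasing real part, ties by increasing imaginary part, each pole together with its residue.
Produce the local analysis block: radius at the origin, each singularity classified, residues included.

Radius of convergence at 0: 1/8.
At -1/8: a pole of order 1; residue 3352/1919.
At -((1/10)*sqrt(30))*i: a pole of order 1; residue (-1676/1919) - ((952/5757)*sqrt(30))*i.
At ((1/10)*sqrt(30))*i: a pole of order 1; residue (-1676/1919) + ((952/5757)*sqrt(30))*i.

Denominator factor (u + 1/8): pole of order 1 at -1/8, modulus 1/8.
Denominator factor (u**2 + 3/10): discriminant -6/5, complex-conjugate roots ((1/10)*sqrt(30))*i and -((1/10)*sqrt(30))*i; poles of order 1, moduli (1/10)*sqrt(30) and (1/10)*sqrt(30).
The radius of convergence is the smallest modulus among the singular points: 1/8.
At the order-1 pole -1/8 set g(u) = (u - (-1/8))*f(u) = (2/5 - 23*u/19)/(u**2 + 3/10).
Simple pole: residue = g(a) at a = -1/8, which is 3352/1919.
The factor u**2 + 3/10 splits as (u - a)(u - a') with a = -((1/10)*sqrt(30))*i, a' = ((1/10)*sqrt(30))*i. At the order-1 pole a set g(u) = (u - a)*f(u) = [(2/5 - 23*u/19)/(u + 1/8)] / (u - a').
Simple pole: residue = g(a) at a = -((1/10)*sqrt(30))*i, which is (-1676/1919) - ((952/5757)*sqrt(30))*i.
The factor u**2 + 3/10 splits as (u - a)(u - a') with a = ((1/10)*sqrt(30))*i, a' = -((1/10)*sqrt(30))*i. At the order-1 pole a set g(u) = (u - a)*f(u) = [(2/5 - 23*u/19)/(u + 1/8)] / (u - a').
Simple pole: residue = g(a) at a = ((1/10)*sqrt(30))*i, which is (-1676/1919) + ((952/5757)*sqrt(30))*i.
List the singular points by increasing real part (a conjugate pair: the negative imaginary part first).


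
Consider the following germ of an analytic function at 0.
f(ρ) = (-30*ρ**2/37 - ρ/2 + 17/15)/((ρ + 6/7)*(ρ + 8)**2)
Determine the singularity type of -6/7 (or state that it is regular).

The point is a pole of order 1.

The denominator factor ρ + 6/7 vanishes at -6/7 and appears to the power 1; the numerator there equals 26276/27195, nonzero, and no other factor vanishes.
Hence a pole whose order is the multiplicity, 1.


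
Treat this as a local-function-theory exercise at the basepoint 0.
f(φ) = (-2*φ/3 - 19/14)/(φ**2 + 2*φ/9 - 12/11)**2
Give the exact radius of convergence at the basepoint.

The radius of convergence is -1/9 + (1/99)*sqrt(10813).

Denominator factor (φ**2 + 2*φ/9 - 12/11)^2: discriminant 3932/891, real irrational roots -1/9 + (1/99)*sqrt(10813) and -1/9 - (1/99)*sqrt(10813); poles of order 2, moduli -1/9 + (1/99)*sqrt(10813) and 1/9 + (1/99)*sqrt(10813).
The radius of convergence is the smallest modulus among the singular points: -1/9 + (1/99)*sqrt(10813).


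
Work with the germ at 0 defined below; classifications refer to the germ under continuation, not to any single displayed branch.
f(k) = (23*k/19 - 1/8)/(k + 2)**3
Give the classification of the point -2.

The point is a pole of order 3.

The denominator factor k + 2 vanishes at -2 and appears to the power 3; the numerator there equals -387/152, nonzero, and no other factor vanishes.
Hence a pole whose order is the multiplicity, 3.


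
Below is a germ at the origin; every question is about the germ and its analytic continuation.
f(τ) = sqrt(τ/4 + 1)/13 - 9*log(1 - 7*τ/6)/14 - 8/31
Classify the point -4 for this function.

The point is an algebraic (square-root) branch point.

The term (1/13)*sqrt(1 - τ/(-4)) has argument 1 - -4/(-4) = 0 at -4: a square-root (algebraic, two-sheeted) branch point; the remaining terms are analytic or single-valued there.


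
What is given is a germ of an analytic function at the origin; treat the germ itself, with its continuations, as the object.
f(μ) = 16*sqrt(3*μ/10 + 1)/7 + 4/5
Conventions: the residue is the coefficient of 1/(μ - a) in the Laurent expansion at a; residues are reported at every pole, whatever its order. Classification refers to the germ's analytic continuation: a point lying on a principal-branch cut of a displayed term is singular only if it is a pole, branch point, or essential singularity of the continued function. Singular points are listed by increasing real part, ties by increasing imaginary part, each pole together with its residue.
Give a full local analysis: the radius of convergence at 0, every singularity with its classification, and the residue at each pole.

Radius of convergence at 0: 10/3.
At -10/3: an algebraic (square-root) branch point.

Branch term (16/7)*sqrt(1 - μ/(-10/3)): its argument vanishes at μ = -10/3, a square-root branch point, modulus 10/3.
The radius of convergence is the smallest modulus among the singular points: 10/3.


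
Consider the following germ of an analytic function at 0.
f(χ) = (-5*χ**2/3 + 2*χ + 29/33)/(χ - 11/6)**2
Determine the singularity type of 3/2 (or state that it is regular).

The point is a regular point.

Denominator factors: χ - 11/6 = -1/3 at χ = 3/2 — none vanishes.
So the germ continues analytically to 3/2.


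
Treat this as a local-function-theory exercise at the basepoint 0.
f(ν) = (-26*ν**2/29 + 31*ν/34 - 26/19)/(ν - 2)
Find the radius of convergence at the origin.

The radius of convergence is 2.

Denominator factor (ν - 2): pole of order 1 at 2, modulus 2.
The radius of convergence is the smallest modulus among the singular points: 2.


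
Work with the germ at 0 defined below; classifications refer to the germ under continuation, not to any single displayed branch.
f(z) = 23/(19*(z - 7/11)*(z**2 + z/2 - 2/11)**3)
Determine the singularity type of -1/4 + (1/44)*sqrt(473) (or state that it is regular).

The point is a pole of order 3.

The denominator factor z**2 + z/2 - 2/11 vanishes at -1/4 + (1/44)*sqrt(473) and appears to the power 3; the numerator there equals 23/19, nonzero, and no other factor vanishes.
Hence a pole whose order is the multiplicity, 3.


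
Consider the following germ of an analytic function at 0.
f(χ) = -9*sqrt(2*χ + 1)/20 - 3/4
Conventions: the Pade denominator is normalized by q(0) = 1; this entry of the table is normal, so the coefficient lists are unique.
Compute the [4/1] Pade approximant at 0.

Taylor coefficients needed (expand at 0): a_0 = -6/5, a_1 = -9/20, a_2 = 9/40, a_3 = -9/40, a_4 = 9/32, a_5 = -63/160.
Write the denominator as Q(χ) = 1 + q1*χ. Requiring Q*f - P = O(χ^6) with deg P <= 4 kills the coefficients of χ^5..χ^5 in Q*f:
  χ^5: a_5 + q1*a_4 = 0, i.e. -63/160 + (9/32)*q1 = 0.
Solving this linear system: q1 = 7/5.
The numerator is Q*f truncated at degree 4: P0 = a_0 = -6/5; P1 = a_1 + q1*a_0 = -213/100; P2 = a_2 + q1*a_1 = -81/200; P3 = a_3 + q1*a_2 = 9/100; P4 = a_4 + q1*a_3 = -27/800.

The Pade approximant has numerator coefficients [-6/5, -213/100, -81/200, 9/100, -27/800]; denominator coefficients [1, 7/5].


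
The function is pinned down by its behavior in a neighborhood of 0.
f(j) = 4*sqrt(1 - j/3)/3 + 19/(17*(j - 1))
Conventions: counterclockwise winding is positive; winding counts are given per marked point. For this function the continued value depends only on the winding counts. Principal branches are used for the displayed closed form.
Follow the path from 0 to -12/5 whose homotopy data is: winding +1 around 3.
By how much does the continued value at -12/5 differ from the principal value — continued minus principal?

The rational part is single-valued and drops out of the difference; each branch term changes only by its own monodromy.
(4/3)*sqrt(1 - j/(3)): winding +1 is odd, the square root flips sign, contributing -2*(4/3)*sqrt(1 - (-12/5)/(3)) = -2*(4/3)*sqrt(9/5) = -(8/5)*sqrt(5).
Summing the contributions at j = -12/5 gives -(8/5)*sqrt(5).

Continued minus principal equals -(8/5)*sqrt(5).


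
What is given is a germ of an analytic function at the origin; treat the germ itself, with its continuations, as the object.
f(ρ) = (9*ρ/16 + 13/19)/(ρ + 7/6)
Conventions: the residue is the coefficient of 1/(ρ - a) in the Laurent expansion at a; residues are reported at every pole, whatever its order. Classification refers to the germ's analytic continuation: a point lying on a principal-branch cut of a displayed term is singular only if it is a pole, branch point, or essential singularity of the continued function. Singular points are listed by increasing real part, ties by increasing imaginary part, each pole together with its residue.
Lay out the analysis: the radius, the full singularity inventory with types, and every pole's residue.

Denominator factor (ρ + 7/6): pole of order 1 at -7/6, modulus 7/6.
The radius of convergence is the smallest modulus among the singular points: 7/6.
At the order-1 pole -7/6 set g(ρ) = (ρ - (-7/6))*f(ρ) = 9*ρ/16 + 13/19.
Simple pole: residue = g(a) at a = -7/6, which is 17/608.

Radius of convergence at 0: 7/6.
At -7/6: a pole of order 1; residue 17/608.


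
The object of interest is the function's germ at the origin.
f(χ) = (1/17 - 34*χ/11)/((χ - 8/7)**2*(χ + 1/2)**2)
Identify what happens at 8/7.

The point is a pole of order 2.

The denominator factor χ - 8/7 vanishes at 8/7 and appears to the power 2; the numerator there equals -4547/1309, nonzero, and no other factor vanishes.
Hence a pole whose order is the multiplicity, 2.


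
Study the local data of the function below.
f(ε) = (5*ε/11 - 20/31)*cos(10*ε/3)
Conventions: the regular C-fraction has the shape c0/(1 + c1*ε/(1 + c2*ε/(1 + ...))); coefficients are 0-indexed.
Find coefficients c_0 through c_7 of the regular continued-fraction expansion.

The regular C-fraction coefficients are [-20/31, 31/44, -105449/12276, 2200/279, 170500/316347, 2304757/13919268, -418491665/304227924, 4639756/6914271].

Taylor coefficients (expand at 0): a_0 = -20/31, a_1 = 5/11, a_2 = 1000/279, a_3 = -250/99, a_4 = -25000/7533, a_5 = 6250/2673, a_6 = 250000/203391, a_7 = -62500/72171.
c0 = a_0 = -20/31. Peel one level at a time: if S = 1 + c*ε/S' with S'(0) = 1, then c is the ε-coefficient of S and S' = c*ε/(S - 1).
S_1 = c0/f = 1 + (31/44)*ε + (105449/17424)*ε^2 + ...; c1 = 31/44.
S_2 = c1*ε/(S_1 - 1) = 1 + (-105449/12276)*ε + (5272450/77841)*ε^2 + ...; c2 = -105449/12276.
S_3 = c2*ε/(S_2 - 1) = 1 + (2200/279)*ε + (-12100000/2847123)*ε^2 + ...; c3 = 2200/279.
S_4 = c3*ε/(S_3 - 1) = 1 + (170500/316347)*ε + (-8930933375/100075424409)*ε^2 + ...; c4 = 170500/316347.
S_5 = c4*ε/(S_4 - 1) = 1 + (2304757/13919268)*ε + (418491665/1837343376)*ε^2 + ...; c5 = 2304757/13919268.
S_6 = c5*ε/(S_5 - 1) = 1 + (-418491665/304227924)*ε + (44129527582585/47807143461441)*ε^2 + ...; c6 = -418491665/304227924.
S_7 = c6*ε/(S_6 - 1) = 1 + (4639756/6914271)*ε + ...; c7 = 4639756/6914271.


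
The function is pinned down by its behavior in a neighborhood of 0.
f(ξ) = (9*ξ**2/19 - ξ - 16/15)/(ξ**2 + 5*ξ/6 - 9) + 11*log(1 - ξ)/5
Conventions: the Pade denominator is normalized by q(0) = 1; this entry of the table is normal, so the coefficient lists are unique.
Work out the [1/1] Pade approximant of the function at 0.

The Pade approximant has numerator coefficients [16/135, -990914/462555]; denominator coefficients [1, -301361/555066].

Taylor coefficients needed (expand at 0): a_0 = 16/135, a_1 = -7574/3645, a_2 = -2109527/1869885.
Write the denominator as Q(ξ) = 1 + q1*ξ. Requiring Q*f - P = O(ξ^3) with deg P <= 1 kills the coefficients of ξ^2..ξ^2 in Q*f:
  ξ^2: a_2 + q1*a_1 = 0, i.e. -2109527/1869885 + (-7574/3645)*q1 = 0.
Solving this linear system: q1 = -301361/555066.
The numerator is Q*f truncated at degree 1: P0 = a_0 = 16/135; P1 = a_1 + q1*a_0 = -990914/462555.


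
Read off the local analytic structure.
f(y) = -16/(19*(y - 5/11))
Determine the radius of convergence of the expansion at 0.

The radius of convergence is 5/11.

Denominator factor (y - 5/11): pole of order 1 at 5/11, modulus 5/11.
The radius of convergence is the smallest modulus among the singular points: 5/11.


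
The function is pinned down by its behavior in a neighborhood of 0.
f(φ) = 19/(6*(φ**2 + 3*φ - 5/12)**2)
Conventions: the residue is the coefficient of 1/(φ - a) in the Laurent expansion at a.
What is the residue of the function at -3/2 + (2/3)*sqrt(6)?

The factor φ**2 + 3*φ - 5/12 splits as (φ - a)(φ - a') with a = -3/2 + (2/3)*sqrt(6), a' = -3/2 - (2/3)*sqrt(6). At the order-2 pole a set g(φ) = (φ - a)^2*f(φ) = [19/6] / (φ - a')^2.
Order-2 pole: residue = g'(a); g'(-3/2 + (2/3)*sqrt(6)) = -(19/256)*sqrt(6), so the residue is -(19/256)*sqrt(6).

The residue is -(19/256)*sqrt(6).


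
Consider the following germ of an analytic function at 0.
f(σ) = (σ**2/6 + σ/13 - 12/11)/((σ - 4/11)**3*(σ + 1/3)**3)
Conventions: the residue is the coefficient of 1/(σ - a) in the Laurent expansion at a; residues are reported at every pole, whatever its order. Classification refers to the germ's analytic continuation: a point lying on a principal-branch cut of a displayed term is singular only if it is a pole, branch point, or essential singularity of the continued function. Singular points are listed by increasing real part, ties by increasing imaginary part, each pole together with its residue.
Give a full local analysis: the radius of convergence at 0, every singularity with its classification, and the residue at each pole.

Radius of convergence at 0: 1/3.
At -1/3: a pole of order 3; residue 6693973011/167344918.
At 4/11: a pole of order 3; residue -6693973011/167344918.

Denominator factor (σ + 1/3)^3: pole of order 3 at -1/3, modulus 1/3.
Denominator factor (σ - 4/11)^3: pole of order 3 at 4/11, modulus 4/11.
The radius of convergence is the smallest modulus among the singular points: 1/3.
At the order-3 pole -1/3 set g(σ) = (σ - (-1/3))^3*f(σ) = (σ**2/6 + σ/13 - 12/11)/(σ - 4/11)**3.
Order-3 pole: residue = g''(a)/2; g''(-1/3) = 6693973011/83672459, so the residue is 6693973011/167344918.
At the order-3 pole 4/11 set g(σ) = (σ - (4/11))^3*f(σ) = (σ**2/6 + σ/13 - 12/11)/(σ + 1/3)**3.
Order-3 pole: residue = g''(a)/2; g''(4/11) = -6693973011/83672459, so the residue is -6693973011/167344918.
List the singular points by increasing real part (a conjugate pair: the negative imaginary part first).


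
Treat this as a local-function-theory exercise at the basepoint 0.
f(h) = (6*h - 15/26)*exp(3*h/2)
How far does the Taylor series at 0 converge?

The radius of convergence is infinite.

The factor exp(3*h/2) is entire and contributes no finite singular point.
The polynomial part has no poles.
No finite singular points: the Taylor series at 0 converges everywhere.


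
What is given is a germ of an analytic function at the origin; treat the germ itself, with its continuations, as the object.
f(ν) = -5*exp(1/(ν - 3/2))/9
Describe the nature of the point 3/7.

The point is a regular point.

There is no denominator, hence no pole anywhere.
The essential point of exp(1/(ν - (3/2))) is 3/2, not 3/7.
So the germ continues analytically to 3/7.


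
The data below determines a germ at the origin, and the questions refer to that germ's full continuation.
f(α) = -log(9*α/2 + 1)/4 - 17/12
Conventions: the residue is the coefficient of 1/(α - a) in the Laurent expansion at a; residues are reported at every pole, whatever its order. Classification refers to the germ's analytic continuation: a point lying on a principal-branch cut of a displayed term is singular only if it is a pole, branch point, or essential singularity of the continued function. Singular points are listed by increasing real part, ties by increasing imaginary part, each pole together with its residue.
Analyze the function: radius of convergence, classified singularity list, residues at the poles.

Radius of convergence at 0: 2/9.
At -2/9: a logarithmic branch point.

Branch term (-1/4)*log(1 - α/(-2/9)): its argument vanishes at α = -2/9, a logarithmic branch point, modulus 2/9.
The radius of convergence is the smallest modulus among the singular points: 2/9.


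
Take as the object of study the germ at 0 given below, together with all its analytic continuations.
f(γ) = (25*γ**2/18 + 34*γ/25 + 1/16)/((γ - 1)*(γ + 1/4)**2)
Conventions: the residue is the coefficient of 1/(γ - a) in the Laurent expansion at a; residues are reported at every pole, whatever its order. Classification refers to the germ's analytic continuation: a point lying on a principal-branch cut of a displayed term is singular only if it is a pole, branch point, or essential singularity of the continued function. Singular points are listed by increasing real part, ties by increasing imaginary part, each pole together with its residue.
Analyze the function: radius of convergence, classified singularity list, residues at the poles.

Radius of convergence at 0: 1/4.
At -1/4: a pole of order 2; residue -513/1250.
At 1: a pole of order 1; residue 10121/5625.

Denominator factor (γ - 1): pole of order 1 at 1, modulus 1.
Denominator factor (γ + 1/4)^2: pole of order 2 at -1/4, modulus 1/4.
The radius of convergence is the smallest modulus among the singular points: 1/4.
At the order-2 pole -1/4 set g(γ) = (γ - (-1/4))^2*f(γ) = (25*γ**2/18 + 34*γ/25 + 1/16)/(γ - 1).
Order-2 pole: residue = g'(a); g'(-1/4) = -513/1250, so the residue is -513/1250.
At the order-1 pole 1 set g(γ) = (γ - (1))*f(γ) = (25*γ**2/18 + 34*γ/25 + 1/16)/(γ + 1/4)**2.
Simple pole: residue = g(a) at a = 1, which is 10121/5625.
List the singular points by increasing real part (a conjugate pair: the negative imaginary part first).


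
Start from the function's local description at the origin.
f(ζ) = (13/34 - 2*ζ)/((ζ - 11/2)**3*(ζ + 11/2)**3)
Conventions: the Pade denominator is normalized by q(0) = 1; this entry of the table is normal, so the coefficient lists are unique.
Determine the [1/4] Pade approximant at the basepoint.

The Pade approximant has numerator coefficients [-416/30116537, 128/1771561]; denominator coefficients [1, 0, -12/121, 0, 48/14641].

Taylor coefficients needed (expand at 0): a_0 = -416/30116537, a_1 = 128/1771561, a_2 = -4992/3644100977, a_3 = 1536/214358881, a_4 = -39936/440936218217, a_5 = 12288/25937424601.
Write the denominator as Q(ζ) = 1 + q1*ζ + q2*ζ^2 + q3*ζ^3 + q4*ζ^4. Requiring Q*f - P = O(ζ^6) with deg P <= 1 kills the coefficients of ζ^2..ζ^5 in Q*f:
  ζ^2: a_2 + q1*a_1 + q2*a_0 = 0, i.e. -4992/3644100977 + (128/1771561)*q1 + (-416/30116537)*q2 = 0.
  ζ^3: a_3 + q1*a_2 + q2*a_1 + q3*a_0 = 0, i.e. 1536/214358881 + (-4992/3644100977)*q1 + (128/1771561)*q2 + (-416/30116537)*q3 = 0.
  ζ^4: a_4 + q1*a_3 + q2*a_2 + q3*a_1 + q4*a_0 = 0, i.e. -39936/440936218217 + (1536/214358881)*q1 + (-4992/3644100977)*q2 + (128/1771561)*q3 + (-416/30116537)*q4 = 0.
  ζ^5: a_5 + q1*a_4 + q2*a_3 + q3*a_2 + q4*a_1 = 0, i.e. 12288/25937424601 + (-39936/440936218217)*q1 + (1536/214358881)*q2 + (-4992/3644100977)*q3 + (128/1771561)*q4 = 0.
Solving this linear system: q1 = 0, q2 = -12/121, q3 = 0, q4 = 48/14641.
The numerator is Q*f truncated at degree 1: P0 = a_0 = -416/30116537; P1 = a_1 + q1*a_0 = 128/1771561.


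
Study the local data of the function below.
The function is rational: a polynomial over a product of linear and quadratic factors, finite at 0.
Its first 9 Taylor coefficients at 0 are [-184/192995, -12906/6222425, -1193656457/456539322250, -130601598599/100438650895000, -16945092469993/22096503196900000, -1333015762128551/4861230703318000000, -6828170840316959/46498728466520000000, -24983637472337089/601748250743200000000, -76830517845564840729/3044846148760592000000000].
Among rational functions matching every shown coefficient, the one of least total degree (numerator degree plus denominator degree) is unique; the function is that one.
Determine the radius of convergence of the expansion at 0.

The radius of convergence is -3/8 + (1/8)*sqrt(329).

No rational of total degree below 7 reproduces all 9 coefficients; solving the [2/5] Pade equations on them gives f(ν) = (-31*ν**2/23 - 24*ν/17 - 23/29)/((ν - 11/2)**3*(ν**2 - 3*ν/4 - 5)), whose expansion matches every shown term.
Denominator factor (ν - 11/2)^3: pole of order 3 at 11/2, modulus 11/2.
Denominator factor (ν**2 - 3*ν/4 - 5): discriminant 329/16, real irrational roots 3/8 + (1/8)*sqrt(329) and 3/8 - (1/8)*sqrt(329); poles of order 1, moduli 3/8 + (1/8)*sqrt(329) and -3/8 + (1/8)*sqrt(329).
The radius of convergence is the smallest modulus among the singular points: -3/8 + (1/8)*sqrt(329).


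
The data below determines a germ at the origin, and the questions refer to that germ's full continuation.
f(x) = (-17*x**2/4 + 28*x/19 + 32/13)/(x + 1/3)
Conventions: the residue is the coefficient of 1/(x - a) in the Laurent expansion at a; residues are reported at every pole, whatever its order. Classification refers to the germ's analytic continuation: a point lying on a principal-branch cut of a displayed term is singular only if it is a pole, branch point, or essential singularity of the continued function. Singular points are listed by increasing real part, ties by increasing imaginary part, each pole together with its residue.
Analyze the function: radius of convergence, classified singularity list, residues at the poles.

Denominator factor (x + 1/3): pole of order 1 at -1/3, modulus 1/3.
The radius of convergence is the smallest modulus among the singular points: 1/3.
At the order-1 pole -1/3 set g(x) = (x - (-1/3))*f(x) = -17*x**2/4 + 28*x/19 + 32/13.
Simple pole: residue = g(a) at a = -1/3, which is 13321/8892.

Radius of convergence at 0: 1/3.
At -1/3: a pole of order 1; residue 13321/8892.


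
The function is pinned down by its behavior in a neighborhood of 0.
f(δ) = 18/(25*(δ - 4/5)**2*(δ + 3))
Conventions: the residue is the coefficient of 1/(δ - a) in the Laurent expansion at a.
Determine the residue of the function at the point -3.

The residue is 18/361.

At the order-1 pole -3 set g(δ) = (δ - (-3))*f(δ) = 18/(25*(δ - 4/5)**2).
Simple pole: residue = g(a) at a = -3, which is 18/361.


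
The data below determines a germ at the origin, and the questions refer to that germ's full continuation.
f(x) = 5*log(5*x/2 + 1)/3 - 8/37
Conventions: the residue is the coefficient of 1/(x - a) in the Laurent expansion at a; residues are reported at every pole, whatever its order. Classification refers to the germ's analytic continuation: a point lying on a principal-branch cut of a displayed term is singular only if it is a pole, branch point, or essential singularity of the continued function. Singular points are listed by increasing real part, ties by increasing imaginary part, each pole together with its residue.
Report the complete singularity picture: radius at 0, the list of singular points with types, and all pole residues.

Radius of convergence at 0: 2/5.
At -2/5: a logarithmic branch point.

Branch term (5/3)*log(1 - x/(-2/5)): its argument vanishes at x = -2/5, a logarithmic branch point, modulus 2/5.
The radius of convergence is the smallest modulus among the singular points: 2/5.


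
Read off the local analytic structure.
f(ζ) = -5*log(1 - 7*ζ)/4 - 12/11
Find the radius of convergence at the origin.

Branch term (-5/4)*log(1 - ζ/(1/7)): its argument vanishes at ζ = 1/7, a logarithmic branch point, modulus 1/7.
The radius of convergence is the smallest modulus among the singular points: 1/7.

The radius of convergence is 1/7.


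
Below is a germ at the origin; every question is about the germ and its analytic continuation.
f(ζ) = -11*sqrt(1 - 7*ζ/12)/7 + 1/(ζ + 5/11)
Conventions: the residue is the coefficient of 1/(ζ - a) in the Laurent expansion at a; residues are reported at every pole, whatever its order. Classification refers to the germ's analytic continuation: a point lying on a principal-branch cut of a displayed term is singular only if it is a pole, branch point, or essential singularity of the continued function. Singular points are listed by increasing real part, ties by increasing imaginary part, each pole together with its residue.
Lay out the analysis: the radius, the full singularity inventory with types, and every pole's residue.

Denominator factor (ζ + 5/11): pole of order 1 at -5/11, modulus 5/11.
Branch term (-11/7)*sqrt(1 - ζ/(12/7)): its argument vanishes at ζ = 12/7, a square-root branch point, modulus 12/7.
The radius of convergence is the smallest modulus among the singular points: 5/11.
The branch term is analytic at -5/11 and contributes nothing to the residue; only the rational part matters.
At the order-1 pole -5/11 set g(ζ) = (ζ - (-5/11))*(rational part) = 1.
Simple pole: residue = g(a) at a = -5/11, which is 1.
List the singular points by increasing real part (a conjugate pair: the negative imaginary part first).

Radius of convergence at 0: 5/11.
At -5/11: a pole of order 1; residue 1.
At 12/7: an algebraic (square-root) branch point.


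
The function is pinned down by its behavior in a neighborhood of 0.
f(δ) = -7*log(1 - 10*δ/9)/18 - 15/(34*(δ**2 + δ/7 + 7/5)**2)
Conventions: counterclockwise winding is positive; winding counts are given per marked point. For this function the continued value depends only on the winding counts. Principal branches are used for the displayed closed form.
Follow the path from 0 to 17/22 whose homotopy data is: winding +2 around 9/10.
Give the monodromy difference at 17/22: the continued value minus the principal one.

Continued minus principal equals -(14/9)*pi*i.

The rational part is single-valued and drops out of the difference; each branch term changes only by its own monodromy.
(-7/18)*log(1 - δ/(9/10)): each positive loop around 9/10 adds 2*pi*i to the log, so winding +2 contributes (-7/18)*(2)*2*pi*i = -(14/9)*pi*i.
Summing the contributions at δ = 17/22 gives -(14/9)*pi*i.


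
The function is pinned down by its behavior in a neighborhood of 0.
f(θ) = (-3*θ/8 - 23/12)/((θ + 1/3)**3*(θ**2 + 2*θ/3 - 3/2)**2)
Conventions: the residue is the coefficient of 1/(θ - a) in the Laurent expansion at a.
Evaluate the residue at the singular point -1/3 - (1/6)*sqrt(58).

The residue is 10449/24389 - (2187/195112)*sqrt(58).

The factor θ**2 + 2*θ/3 - 3/2 splits as (θ - a)(θ - a') with a = -1/3 - (1/6)*sqrt(58), a' = -1/3 + (1/6)*sqrt(58). At the order-2 pole a set g(θ) = (θ - a)^2*f(θ) = [(-3*θ/8 - 23/12)/(θ + 1/3)**3] / (θ - a')^2.
Order-2 pole: residue = g'(a); g'(-1/3 - (1/6)*sqrt(58)) = 10449/24389 - (2187/195112)*sqrt(58), so the residue is 10449/24389 - (2187/195112)*sqrt(58).


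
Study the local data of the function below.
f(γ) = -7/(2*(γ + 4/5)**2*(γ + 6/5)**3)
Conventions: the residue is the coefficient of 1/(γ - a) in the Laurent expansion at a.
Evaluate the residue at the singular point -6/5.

At the order-3 pole -6/5 set g(γ) = (γ - (-6/5))^3*f(γ) = -7/(2*(γ + 4/5)**2).
Order-3 pole: residue = g''(a)/2; g''(-6/5) = -13125/16, so the residue is -13125/32.

The residue is -13125/32.


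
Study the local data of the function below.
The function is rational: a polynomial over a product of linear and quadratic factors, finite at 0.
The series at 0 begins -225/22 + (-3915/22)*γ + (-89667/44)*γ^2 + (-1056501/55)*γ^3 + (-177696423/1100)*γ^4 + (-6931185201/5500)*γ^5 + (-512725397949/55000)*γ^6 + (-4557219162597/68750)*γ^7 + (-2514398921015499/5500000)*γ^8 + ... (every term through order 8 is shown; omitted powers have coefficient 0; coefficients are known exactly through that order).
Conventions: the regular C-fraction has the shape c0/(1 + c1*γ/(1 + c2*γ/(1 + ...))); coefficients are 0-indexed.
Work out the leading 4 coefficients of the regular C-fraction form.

The regular C-fraction coefficients are [-225/22, -87/5, 345/58, -46823/12006].

Taylor coefficients (read off): a_0 = -225/22, a_1 = -3915/22, a_2 = -89667/44, a_3 = -1056501/55.
c0 = a_0 = -225/22. Peel one level at a time: if S = 1 + c*γ/S' with S'(0) = 1, then c is the γ-coefficient of S and S' = c*γ/(S - 1).
S_1 = c0/f = 1 + (-87/5)*γ + (207/2)*γ^2 + ...; c1 = -87/5.
S_2 = c1*γ/(S_1 - 1) = 1 + (345/58)*γ + (234115/10092)*γ^2 + ...; c2 = 345/58.
S_3 = c2*γ/(S_2 - 1) = 1 + (-46823/12006)*γ + ...; c3 = -46823/12006.


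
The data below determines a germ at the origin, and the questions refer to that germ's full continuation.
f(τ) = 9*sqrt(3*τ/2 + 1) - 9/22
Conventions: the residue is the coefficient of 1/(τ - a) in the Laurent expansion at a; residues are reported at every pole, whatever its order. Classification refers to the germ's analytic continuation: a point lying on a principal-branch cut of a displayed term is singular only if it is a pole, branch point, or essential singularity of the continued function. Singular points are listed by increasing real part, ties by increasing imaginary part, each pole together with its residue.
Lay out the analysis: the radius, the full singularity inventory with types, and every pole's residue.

Branch term (9)*sqrt(1 - τ/(-2/3)): its argument vanishes at τ = -2/3, a square-root branch point, modulus 2/3.
The radius of convergence is the smallest modulus among the singular points: 2/3.

Radius of convergence at 0: 2/3.
At -2/3: an algebraic (square-root) branch point.
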